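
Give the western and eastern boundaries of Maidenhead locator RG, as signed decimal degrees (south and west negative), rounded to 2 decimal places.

160.00, 180.00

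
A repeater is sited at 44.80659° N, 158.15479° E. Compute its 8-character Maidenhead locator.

QN94bt83

Offset from 180°W / 90°S: lon 338.15479°, lat 134.80659°.
Field: 338.15479/20 → 16 → Q, 134.80659/10 → 13 → N; chars QN.
Square: 18.15479/2 → 9, 4.80659/1 → 4; chars 94.
Subsquare: 0.15479/0.0833333 → 1 → b, 0.80659/0.0416667 → 19 → t; chars bt.
Extended square: 0.07146/0.00833333 → 8, 0.01492/0.00416667 → 3; chars 83.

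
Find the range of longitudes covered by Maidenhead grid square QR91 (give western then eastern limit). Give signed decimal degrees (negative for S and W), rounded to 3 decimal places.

Field Q=16, R=17: +16·20° lon, +17·10° lat → SW at lon 140°, lat 80°.
Square 9, 1: +9·2° lon, +1·1° lat → SW at lon 158°, lat 81°.
Cell spans 2° lon × 1° lat.
west 158.000, east 160.000.

158.000, 160.000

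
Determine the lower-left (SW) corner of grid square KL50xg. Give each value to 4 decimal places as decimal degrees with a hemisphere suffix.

20.2500° N, 31.9167° E

Field K=10, L=11: +10·20° lon, +11·10° lat → SW at lon 20°, lat 20°.
Square 5, 0: +5·2° lon, +0·1° lat → SW at lon 30°, lat 20°.
Subsquare x=23, g=6: +23·0.0833333° lon, +6·0.0416667° lat → SW at lon 31.9167°, lat 20.25°.
latitude 20.2500° N, longitude 31.9167° E.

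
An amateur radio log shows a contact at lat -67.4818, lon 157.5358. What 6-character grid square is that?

Offset from 180°W / 90°S: lon 337.5358°, lat 22.5182°.
Field (20°×10°, letters A–R): lon ⌊337.5358/20⌋ = 16 → Q; lat ⌊22.5182/10⌋ = 2 → C.
Square (2°×1°, digits 0–9): lon ⌊17.5358/2⌋ = 8; lat ⌊2.5182/1⌋ = 2.
Subsquare (5′×2.5′, letters a–x): lon ⌊1.5358/0.0833333⌋ = 18 → s; lat ⌊0.5182/0.0416667⌋ = 12 → m.

QC82sm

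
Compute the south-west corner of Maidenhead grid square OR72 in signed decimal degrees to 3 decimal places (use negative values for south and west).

Field O=14, R=17: +14·20° lon, +17·10° lat → SW at lon 100°, lat 80°.
Square 7, 2: +7·2° lon, +2·1° lat → SW at lon 114°, lat 82°.
latitude 82.000, longitude 114.000.

82.000, 114.000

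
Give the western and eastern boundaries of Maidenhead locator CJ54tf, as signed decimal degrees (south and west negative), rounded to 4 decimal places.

Field C=2, J=9: +2·20° lon, +9·10° lat → SW at lon -140°, lat 0°.
Square 5, 4: +5·2° lon, +4·1° lat → SW at lon -130°, lat 4°.
Subsquare t=19, f=5: +19·0.0833333° lon, +5·0.0416667° lat → SW at lon -128.417°, lat 4.20833°.
Cell spans 0.0833333° lon × 0.0416667° lat.
west -128.4167, east -128.3333.

-128.4167, -128.3333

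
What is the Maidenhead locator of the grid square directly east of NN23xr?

Longitude subsquare x = 23; +1 → 24, wraps to 0 = a, carry into square.
Longitude square 2; +1 → 3.
The latitude characters are unchanged.

NN33ar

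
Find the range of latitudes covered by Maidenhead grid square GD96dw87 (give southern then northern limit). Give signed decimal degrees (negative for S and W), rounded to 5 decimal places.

-53.05417, -53.05000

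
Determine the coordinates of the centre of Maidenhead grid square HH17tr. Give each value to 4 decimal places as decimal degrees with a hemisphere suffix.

12.2708° S, 36.3750° W

Field H=7, H=7: +7·20° lon, +7·10° lat → SW at lon -40°, lat -20°.
Square 1, 7: +1·2° lon, +7·1° lat → SW at lon -38°, lat -13°.
Subsquare t=19, r=17: +19·0.0833333° lon, +17·0.0416667° lat → SW at lon -36.4167°, lat -12.2917°.
Cell spans 0.0833333° lon × 0.0416667° lat. Centre is SW corner plus half of each.
latitude 12.2708° S, longitude 36.3750° W.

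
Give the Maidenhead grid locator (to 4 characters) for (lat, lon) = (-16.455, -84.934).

Add 180° to longitude and 90° to latitude: 95.07, 73.55.
Field: lon ⌊95.07/20⌋ = 4 → E; lat ⌊73.55/10⌋ = 7 → H.
Square: lon ⌊15.07/2⌋ = 7; lat ⌊3.55/1⌋ = 3.

EH73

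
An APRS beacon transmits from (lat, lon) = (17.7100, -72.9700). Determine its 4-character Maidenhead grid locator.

Add 180° to longitude and 90° to latitude: 107.03, 107.71.
Field (20°×10°, letters A–R): lon ⌊107.03/20⌋ = 5 → F; lat ⌊107.71/10⌋ = 10 → K.
Square (2°×1°, digits 0–9): lon ⌊7.03/2⌋ = 3; lat ⌊7.71/1⌋ = 7.

FK37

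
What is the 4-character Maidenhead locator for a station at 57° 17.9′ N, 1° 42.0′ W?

Shift to the Maidenhead origin (180°W, 90°S): lon 178.30, lat 147.30.
Field (20°×10°, letters A–R): lon ⌊178.30/20⌋ = 8 → I; lat ⌊147.30/10⌋ = 14 → O.
Square (2°×1°, digits 0–9): lon ⌊18.30/2⌋ = 9; lat ⌊7.30/1⌋ = 7.

IO97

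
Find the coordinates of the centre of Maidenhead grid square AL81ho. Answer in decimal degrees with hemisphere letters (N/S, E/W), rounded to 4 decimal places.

Field A=0, L=11: +0·20° lon, +11·10° lat → SW at lon -180°, lat 20°.
Square 8, 1: +8·2° lon, +1·1° lat → SW at lon -164°, lat 21°.
Subsquare h=7, o=14: +7·0.0833333° lon, +14·0.0416667° lat → SW at lon -163.417°, lat 21.5833°.
Cell spans 0.0833333° lon × 0.0416667° lat. Centre is SW corner plus half of each.
latitude 21.6042° N, longitude 163.3750° W.

21.6042° N, 163.3750° W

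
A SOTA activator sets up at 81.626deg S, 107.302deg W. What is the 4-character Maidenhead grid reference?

DA68

Shift to the Maidenhead origin (180°W, 90°S): lon 72.70, lat 8.37.
Field: 72.70/20 → 3 → D, 8.37/10 → 0 → A; chars DA.
Square: 12.70/2 → 6, 8.37/1 → 8; chars 68.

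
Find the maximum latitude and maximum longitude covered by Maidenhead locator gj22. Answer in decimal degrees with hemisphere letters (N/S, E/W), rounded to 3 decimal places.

3.000° N, 54.000° W

Field G=6, J=9: +6·20° lon, +9·10° lat → SW at lon -60°, lat 0°.
Square 2, 2: +2·2° lon, +2·1° lat → SW at lon -56°, lat 2°.
Cell spans 2° lon × 1° lat. NE corner is SW corner plus one full cell.
latitude 3.000° N, longitude 54.000° W.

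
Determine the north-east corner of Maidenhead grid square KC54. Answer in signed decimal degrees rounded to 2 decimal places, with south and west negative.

Field K=10, C=2: +10·20° lon, +2·10° lat → SW at lon 20°, lat -70°.
Square 5, 4: +5·2° lon, +4·1° lat → SW at lon 30°, lat -66°.
Cell spans 2° lon × 1° lat. NE corner is SW corner plus one full cell.
latitude -65.00, longitude 32.00.

-65.00, 32.00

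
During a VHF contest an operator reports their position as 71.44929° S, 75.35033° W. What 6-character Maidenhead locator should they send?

FB28hn

Shift to the Maidenhead origin (180°W, 90°S): lon 104.6497, lat 18.5507.
Field (20°×10°, letters A–R): 104.6497/20 → 5 → F, 18.5507/10 → 1 → B; chars FB.
Square (2°×1°, digits 0–9): 4.6497/2 → 2, 8.5507/1 → 8; chars 28.
Subsquare (5′×2.5′, letters a–x): 0.6497/0.0833333 → 7 → h, 0.5507/0.0416667 → 13 → n; chars hn.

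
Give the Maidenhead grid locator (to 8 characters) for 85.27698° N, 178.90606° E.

RR95kg86

Add 180° to longitude and 90° to latitude: 358.90606, 175.27698.
Field: lon ⌊358.90606/20⌋ = 17 → R; lat ⌊175.27698/10⌋ = 17 → R.
Square: lon ⌊18.90606/2⌋ = 9; lat ⌊5.27698/1⌋ = 5.
Subsquare: lon ⌊0.90606/0.0833333⌋ = 10 → k; lat ⌊0.27698/0.0416667⌋ = 6 → g.
Extended square: lon ⌊0.07273/0.00833333⌋ = 8; lat ⌊0.02698/0.00416667⌋ = 6.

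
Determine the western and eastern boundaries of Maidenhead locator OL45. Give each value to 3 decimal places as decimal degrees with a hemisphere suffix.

108.000° E, 110.000° E

Field O=14, L=11: +14·20° lon, +11·10° lat → SW at lon 100°, lat 20°.
Square 4, 5: +4·2° lon, +5·1° lat → SW at lon 108°, lat 25°.
Cell spans 2° lon × 1° lat.
west 108.000° E, east 110.000° E.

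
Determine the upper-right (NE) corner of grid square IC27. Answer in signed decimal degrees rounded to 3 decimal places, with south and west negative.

-62.000, -14.000

Field I=8, C=2: +8·20° lon, +2·10° lat → SW at lon -20°, lat -70°.
Square 2, 7: +2·2° lon, +7·1° lat → SW at lon -16°, lat -63°.
Cell spans 2° lon × 1° lat. NE corner is SW corner plus one full cell.
latitude -62.000, longitude -14.000.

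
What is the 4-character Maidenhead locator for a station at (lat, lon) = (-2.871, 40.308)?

Offset from 180°W / 90°S: lon 220.31°, lat 87.13°.
Field: 220.31/20 → 11 → L, 87.13/10 → 8 → I; chars LI.
Square: 0.31/2 → 0, 7.13/1 → 7; chars 07.

LI07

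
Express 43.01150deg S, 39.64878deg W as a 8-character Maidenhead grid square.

Add 180° to longitude and 90° to latitude: 140.35122, 46.98850.
Field: 140.35122/20 → 7 → H, 46.98850/10 → 4 → E; chars HE.
Square: 0.35122/2 → 0, 6.98850/1 → 6; chars 06.
Subsquare: 0.35122/0.0833333 → 4 → e, 0.98850/0.0416667 → 23 → x; chars ex.
Extended square: 0.01789/0.00833333 → 2, 0.03017/0.00416667 → 7; chars 27.

HE06ex27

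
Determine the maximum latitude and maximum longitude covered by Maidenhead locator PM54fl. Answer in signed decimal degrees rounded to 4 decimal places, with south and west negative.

Field P=15, M=12: +15·20° lon, +12·10° lat → SW at lon 120°, lat 30°.
Square 5, 4: +5·2° lon, +4·1° lat → SW at lon 130°, lat 34°.
Subsquare f=5, l=11: +5·0.0833333° lon, +11·0.0416667° lat → SW at lon 130.417°, lat 34.4583°.
Cell spans 0.0833333° lon × 0.0416667° lat. NE corner is SW corner plus one full cell.
latitude 34.5000, longitude 130.5000.

34.5000, 130.5000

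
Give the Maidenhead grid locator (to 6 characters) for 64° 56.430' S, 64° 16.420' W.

Offset from 180°W / 90°S: lon 115.7263°, lat 25.0595°.
Field: 115.7263/20 → 5 → F, 25.0595/10 → 2 → C; chars FC.
Square: 15.7263/2 → 7, 5.0595/1 → 5; chars 75.
Subsquare: 1.7263/0.0833333 → 20 → u, 0.0595/0.0416667 → 1 → b; chars ub.

FC75ub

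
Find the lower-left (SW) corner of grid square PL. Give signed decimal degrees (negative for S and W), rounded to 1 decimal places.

20.0, 120.0

Field P=15, L=11: +15·20° lon, +11·10° lat → SW at lon 120°, lat 20°.
latitude 20.0, longitude 120.0.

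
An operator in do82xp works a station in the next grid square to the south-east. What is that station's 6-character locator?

DO92ao

Longitude subsquare x = 23; +1 → 24, wraps to 0 = a, carry into square.
Longitude square 8; +1 → 9.
Latitude subsquare p = 15; −1 → 14 = o.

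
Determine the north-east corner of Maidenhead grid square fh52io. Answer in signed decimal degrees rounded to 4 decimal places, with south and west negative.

-17.3750, -69.2500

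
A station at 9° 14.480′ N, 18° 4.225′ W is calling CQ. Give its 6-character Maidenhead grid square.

Offset from 180°W / 90°S: lon 161.9296°, lat 99.2413°.
Field (20°×10°, letters A–R): lon ⌊161.9296/20⌋ = 8 → I; lat ⌊99.2413/10⌋ = 9 → J.
Square (2°×1°, digits 0–9): lon ⌊1.9296/2⌋ = 0; lat ⌊9.2413/1⌋ = 9.
Subsquare (5′×2.5′, letters a–x): lon ⌊1.9296/0.0833333⌋ = 23 → x; lat ⌊0.2413/0.0416667⌋ = 5 → f.

IJ09xf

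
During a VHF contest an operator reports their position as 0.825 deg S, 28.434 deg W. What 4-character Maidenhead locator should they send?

HI59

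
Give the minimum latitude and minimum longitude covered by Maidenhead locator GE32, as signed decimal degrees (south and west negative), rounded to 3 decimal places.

Field G=6, E=4: +6·20° lon, +4·10° lat → SW at lon -60°, lat -50°.
Square 3, 2: +3·2° lon, +2·1° lat → SW at lon -54°, lat -48°.
latitude -48.000, longitude -54.000.

-48.000, -54.000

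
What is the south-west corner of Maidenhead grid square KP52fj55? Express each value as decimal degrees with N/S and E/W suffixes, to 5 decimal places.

62.39583° N, 30.45833° E

Field K=10, P=15: +10·20° lon, +15·10° lat → SW at lon 20°, lat 60°.
Square 5, 2: +5·2° lon, +2·1° lat → SW at lon 30°, lat 62°.
Subsquare f=5, j=9: +5·0.0833333° lon, +9·0.0416667° lat → SW at lon 30.4167°, lat 62.375°.
Extended square 5, 5: +5·0.00833333° lon, +5·0.00416667° lat → SW at lon 30.4583°, lat 62.3958°.
latitude 62.39583° N, longitude 30.45833° E.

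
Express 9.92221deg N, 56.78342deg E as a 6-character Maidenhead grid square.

LJ89jw

Shift to the Maidenhead origin (180°W, 90°S): lon 236.7834, lat 99.9222.
Field: 236.7834/20 → 11 → L, 99.9222/10 → 9 → J; chars LJ.
Square: 16.7834/2 → 8, 9.9222/1 → 9; chars 89.
Subsquare: 0.7834/0.0833333 → 9 → j, 0.9222/0.0416667 → 22 → w; chars jw.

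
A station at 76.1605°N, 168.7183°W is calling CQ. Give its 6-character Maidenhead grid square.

Shift to the Maidenhead origin (180°W, 90°S): lon 11.2817, lat 166.1605.
Field (20°×10°, letters A–R): 11.2817/20 → 0 → A, 166.1605/10 → 16 → Q; chars AQ.
Square (2°×1°, digits 0–9): 11.2817/2 → 5, 6.1605/1 → 6; chars 56.
Subsquare (5′×2.5′, letters a–x): 1.2817/0.0833333 → 15 → p, 0.1605/0.0416667 → 3 → d; chars pd.

AQ56pd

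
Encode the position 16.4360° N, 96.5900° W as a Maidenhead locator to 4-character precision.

Add 180° to longitude and 90° to latitude: 83.41, 106.44.
Field: lon ⌊83.41/20⌋ = 4 → E; lat ⌊106.44/10⌋ = 10 → K.
Square: lon ⌊3.41/2⌋ = 1; lat ⌊6.44/1⌋ = 6.

EK16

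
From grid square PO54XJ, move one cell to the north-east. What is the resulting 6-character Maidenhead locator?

PO64ak

Longitude subsquare x = 23; +1 → 24, wraps to 0 = a, carry into square.
Longitude square 5; +1 → 6.
Latitude subsquare j = 9; +1 → 10 = k.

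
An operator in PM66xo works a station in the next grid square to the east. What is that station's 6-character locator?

Longitude subsquare x = 23; +1 → 24, wraps to 0 = a, carry into square.
Longitude square 6; +1 → 7.
The latitude characters are unchanged.

PM76ao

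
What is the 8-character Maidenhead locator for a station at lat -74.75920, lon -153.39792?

BB35hf27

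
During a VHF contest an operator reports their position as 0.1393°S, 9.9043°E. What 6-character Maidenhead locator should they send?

JI49wu

Shift to the Maidenhead origin (180°W, 90°S): lon 189.9043, lat 89.8607.
Field: 189.9043/20 → 9 → J, 89.8607/10 → 8 → I; chars JI.
Square: 9.9043/2 → 4, 9.8607/1 → 9; chars 49.
Subsquare: 1.9043/0.0833333 → 22 → w, 0.8607/0.0416667 → 20 → u; chars wu.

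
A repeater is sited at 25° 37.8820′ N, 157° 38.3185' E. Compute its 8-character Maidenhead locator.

QL85tp61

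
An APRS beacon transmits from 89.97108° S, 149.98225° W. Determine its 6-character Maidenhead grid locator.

BA50aa

Shift to the Maidenhead origin (180°W, 90°S): lon 30.0178, lat 0.0289.
Field (20°×10°, letters A–R): lon ⌊30.0178/20⌋ = 1 → B; lat ⌊0.0289/10⌋ = 0 → A.
Square (2°×1°, digits 0–9): lon ⌊10.0178/2⌋ = 5; lat ⌊0.0289/1⌋ = 0.
Subsquare (5′×2.5′, letters a–x): lon ⌊0.0178/0.0833333⌋ = 0 → a; lat ⌊0.0289/0.0416667⌋ = 0 → a.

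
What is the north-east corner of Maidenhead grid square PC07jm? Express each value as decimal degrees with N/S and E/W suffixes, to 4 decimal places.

62.4583° S, 120.8333° E

Field P=15, C=2: +15·20° lon, +2·10° lat → SW at lon 120°, lat -70°.
Square 0, 7: +0·2° lon, +7·1° lat → SW at lon 120°, lat -63°.
Subsquare j=9, m=12: +9·0.0833333° lon, +12·0.0416667° lat → SW at lon 120.75°, lat -62.5°.
Cell spans 0.0833333° lon × 0.0416667° lat. NE corner is SW corner plus one full cell.
latitude 62.4583° S, longitude 120.8333° E.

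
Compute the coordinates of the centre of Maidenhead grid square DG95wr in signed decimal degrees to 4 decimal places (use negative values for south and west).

-24.2708, -100.1250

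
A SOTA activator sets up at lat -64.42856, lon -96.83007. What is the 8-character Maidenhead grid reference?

EC15on07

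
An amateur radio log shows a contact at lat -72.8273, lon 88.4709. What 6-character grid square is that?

NB47fe

Offset from 180°W / 90°S: lon 268.4709°, lat 17.1727°.
Field: 268.4709/20 → 13 → N, 17.1727/10 → 1 → B; chars NB.
Square: 8.4709/2 → 4, 7.1727/1 → 7; chars 47.
Subsquare: 0.4709/0.0833333 → 5 → f, 0.1727/0.0416667 → 4 → e; chars fe.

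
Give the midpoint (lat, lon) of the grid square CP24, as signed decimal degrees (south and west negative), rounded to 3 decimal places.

64.500, -135.000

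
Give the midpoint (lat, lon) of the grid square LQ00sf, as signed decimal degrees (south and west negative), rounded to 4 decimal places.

Field L=11, Q=16: +11·20° lon, +16·10° lat → SW at lon 40°, lat 70°.
Square 0, 0: +0·2° lon, +0·1° lat → SW at lon 40°, lat 70°.
Subsquare s=18, f=5: +18·0.0833333° lon, +5·0.0416667° lat → SW at lon 41.5°, lat 70.2083°.
Cell spans 0.0833333° lon × 0.0416667° lat. Centre is SW corner plus half of each.
latitude 70.2292, longitude 41.5417.

70.2292, 41.5417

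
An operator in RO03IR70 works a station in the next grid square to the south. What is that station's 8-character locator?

Latitude extended square 0; −1 → -1, wraps to 9, carry into subsquare.
Latitude subsquare r = 17; −1 → 16 = q.
The longitude characters are unchanged.

RO03iq79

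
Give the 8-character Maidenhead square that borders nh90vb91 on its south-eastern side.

Longitude extended square 9; +1 → 10, wraps to 0, carry into subsquare.
Longitude subsquare v = 21; +1 → 22 = w.
Latitude extended square 1; −1 → 0.

NH90wb00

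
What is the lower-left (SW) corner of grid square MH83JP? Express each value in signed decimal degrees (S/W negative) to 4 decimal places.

-16.3750, 76.7500

Field M=12, H=7: +12·20° lon, +7·10° lat → SW at lon 60°, lat -20°.
Square 8, 3: +8·2° lon, +3·1° lat → SW at lon 76°, lat -17°.
Subsquare j=9, p=15: +9·0.0833333° lon, +15·0.0416667° lat → SW at lon 76.75°, lat -16.375°.
latitude -16.3750, longitude 76.7500.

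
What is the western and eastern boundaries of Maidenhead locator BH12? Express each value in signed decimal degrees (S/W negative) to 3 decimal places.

Field B=1, H=7: +1·20° lon, +7·10° lat → SW at lon -160°, lat -20°.
Square 1, 2: +1·2° lon, +2·1° lat → SW at lon -158°, lat -18°.
Cell spans 2° lon × 1° lat.
west -158.000, east -156.000.

-158.000, -156.000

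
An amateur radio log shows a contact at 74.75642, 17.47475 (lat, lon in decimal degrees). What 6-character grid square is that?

JQ84rs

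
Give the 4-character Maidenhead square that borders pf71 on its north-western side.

Longitude square 7; −1 → 6.
Latitude square 1; +1 → 2.

PF62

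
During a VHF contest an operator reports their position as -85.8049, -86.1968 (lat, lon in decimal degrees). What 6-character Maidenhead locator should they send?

EA64ve

Offset from 180°W / 90°S: lon 93.8032°, lat 4.1951°.
Field: 93.8032/20 → 4 → E, 4.1951/10 → 0 → A; chars EA.
Square: 13.8032/2 → 6, 4.1951/1 → 4; chars 64.
Subsquare: 1.8032/0.0833333 → 21 → v, 0.1951/0.0416667 → 4 → e; chars ve.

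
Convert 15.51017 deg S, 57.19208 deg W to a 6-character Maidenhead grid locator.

Add 180° to longitude and 90° to latitude: 122.8079, 74.4898.
Field (20°×10°, letters A–R): 122.8079/20 → 6 → G, 74.4898/10 → 7 → H; chars GH.
Square (2°×1°, digits 0–9): 2.8079/2 → 1, 4.4898/1 → 4; chars 14.
Subsquare (5′×2.5′, letters a–x): 0.8079/0.0833333 → 9 → j, 0.4898/0.0416667 → 11 → l; chars jl.

GH14jl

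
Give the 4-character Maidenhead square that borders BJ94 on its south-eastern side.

Longitude square 9; +1 → 10, wraps to 0, carry into field.
Longitude field B = 1; +1 → 2 = C.
Latitude square 4; −1 → 3.

CJ03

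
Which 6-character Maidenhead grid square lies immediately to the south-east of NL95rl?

Longitude subsquare r = 17; +1 → 18 = s.
Latitude subsquare l = 11; −1 → 10 = k.

NL95sk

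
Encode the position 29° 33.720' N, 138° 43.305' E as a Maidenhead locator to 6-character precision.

PL99in

Offset from 180°W / 90°S: lon 318.7217°, lat 119.5620°.
Field: 318.7217/20 → 15 → P, 119.5620/10 → 11 → L; chars PL.
Square: 18.7217/2 → 9, 9.5620/1 → 9; chars 99.
Subsquare: 0.7217/0.0833333 → 8 → i, 0.5620/0.0416667 → 13 → n; chars in.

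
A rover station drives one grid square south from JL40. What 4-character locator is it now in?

Latitude square 0; −1 → -1, wraps to 9, carry into field.
Latitude field L = 11; −1 → 10 = K.
The longitude characters are unchanged.

JK49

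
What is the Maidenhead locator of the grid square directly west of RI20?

RI10

Longitude square 2; −1 → 1.
The latitude characters are unchanged.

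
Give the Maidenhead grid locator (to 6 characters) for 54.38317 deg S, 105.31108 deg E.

Offset from 180°W / 90°S: lon 285.3111°, lat 35.6168°.
Field (20°×10°, letters A–R): 285.3111/20 → 14 → O, 35.6168/10 → 3 → D; chars OD.
Square (2°×1°, digits 0–9): 5.3111/2 → 2, 5.6168/1 → 5; chars 25.
Subsquare (5′×2.5′, letters a–x): 1.3111/0.0833333 → 15 → p, 0.6168/0.0416667 → 14 → o; chars po.

OD25po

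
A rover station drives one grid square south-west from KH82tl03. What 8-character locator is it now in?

Longitude extended square 0; −1 → -1, wraps to 9, carry into subsquare.
Longitude subsquare t = 19; −1 → 18 = s.
Latitude extended square 3; −1 → 2.

KH82sl92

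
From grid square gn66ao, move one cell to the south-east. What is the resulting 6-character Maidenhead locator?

GN66bn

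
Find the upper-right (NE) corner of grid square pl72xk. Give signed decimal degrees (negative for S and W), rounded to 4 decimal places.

Field P=15, L=11: +15·20° lon, +11·10° lat → SW at lon 120°, lat 20°.
Square 7, 2: +7·2° lon, +2·1° lat → SW at lon 134°, lat 22°.
Subsquare x=23, k=10: +23·0.0833333° lon, +10·0.0416667° lat → SW at lon 135.917°, lat 22.4167°.
Cell spans 0.0833333° lon × 0.0416667° lat. NE corner is SW corner plus one full cell.
latitude 22.4583, longitude 136.0000.

22.4583, 136.0000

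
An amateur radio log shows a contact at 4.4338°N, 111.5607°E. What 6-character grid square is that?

OJ54sk

Add 180° to longitude and 90° to latitude: 291.5607, 94.4338.
Field: 291.5607/20 → 14 → O, 94.4338/10 → 9 → J; chars OJ.
Square: 11.5607/2 → 5, 4.4338/1 → 4; chars 54.
Subsquare: 1.5607/0.0833333 → 18 → s, 0.4338/0.0416667 → 10 → k; chars sk.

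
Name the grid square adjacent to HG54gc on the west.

Longitude subsquare g = 6; −1 → 5 = f.
The latitude characters are unchanged.

HG54fc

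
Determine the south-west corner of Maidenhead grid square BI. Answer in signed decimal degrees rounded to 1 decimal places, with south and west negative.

-10.0, -160.0

Field B=1, I=8: +1·20° lon, +8·10° lat → SW at lon -160°, lat -10°.
latitude -10.0, longitude -160.0.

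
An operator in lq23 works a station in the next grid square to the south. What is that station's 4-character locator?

LQ22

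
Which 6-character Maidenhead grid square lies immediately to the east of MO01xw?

Longitude subsquare x = 23; +1 → 24, wraps to 0 = a, carry into square.
Longitude square 0; +1 → 1.
The latitude characters are unchanged.

MO11aw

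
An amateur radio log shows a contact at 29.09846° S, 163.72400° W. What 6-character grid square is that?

AG80dv

Add 180° to longitude and 90° to latitude: 16.2760, 60.9015.
Field: 16.2760/20 → 0 → A, 60.9015/10 → 6 → G; chars AG.
Square: 16.2760/2 → 8, 0.9015/1 → 0; chars 80.
Subsquare: 0.2760/0.0833333 → 3 → d, 0.9015/0.0416667 → 21 → v; chars dv.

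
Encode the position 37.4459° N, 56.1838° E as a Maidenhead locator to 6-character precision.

LM87ck

Shift to the Maidenhead origin (180°W, 90°S): lon 236.1838, lat 127.4459.
Field: 236.1838/20 → 11 → L, 127.4459/10 → 12 → M; chars LM.
Square: 16.1838/2 → 8, 7.4459/1 → 7; chars 87.
Subsquare: 0.1838/0.0833333 → 2 → c, 0.4459/0.0416667 → 10 → k; chars ck.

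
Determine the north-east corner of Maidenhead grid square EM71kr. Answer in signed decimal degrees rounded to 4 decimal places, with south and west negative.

31.7500, -85.0833

Field E=4, M=12: +4·20° lon, +12·10° lat → SW at lon -100°, lat 30°.
Square 7, 1: +7·2° lon, +1·1° lat → SW at lon -86°, lat 31°.
Subsquare k=10, r=17: +10·0.0833333° lon, +17·0.0416667° lat → SW at lon -85.1667°, lat 31.7083°.
Cell spans 0.0833333° lon × 0.0416667° lat. NE corner is SW corner plus one full cell.
latitude 31.7500, longitude -85.0833.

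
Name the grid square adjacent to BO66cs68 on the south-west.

BO66cs57

Longitude extended square 6; −1 → 5.
Latitude extended square 8; −1 → 7.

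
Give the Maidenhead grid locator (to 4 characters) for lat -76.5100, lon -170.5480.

Add 180° to longitude and 90° to latitude: 9.45, 13.49.
Field: 9.45/20 → 0 → A, 13.49/10 → 1 → B; chars AB.
Square: 9.45/2 → 4, 3.49/1 → 3; chars 43.

AB43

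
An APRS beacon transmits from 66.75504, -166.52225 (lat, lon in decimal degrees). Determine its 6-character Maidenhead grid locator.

AP66rs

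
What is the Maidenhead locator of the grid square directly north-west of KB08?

JB99

Longitude square 0; −1 → -1, wraps to 9, carry into field.
Longitude field K = 10; −1 → 9 = J.
Latitude square 8; +1 → 9.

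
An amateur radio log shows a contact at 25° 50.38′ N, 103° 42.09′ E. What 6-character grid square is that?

Shift to the Maidenhead origin (180°W, 90°S): lon 283.7015, lat 115.8397.
Field (20°×10°, letters A–R): lon ⌊283.7015/20⌋ = 14 → O; lat ⌊115.8397/10⌋ = 11 → L.
Square (2°×1°, digits 0–9): lon ⌊3.7015/2⌋ = 1; lat ⌊5.8397/1⌋ = 5.
Subsquare (5′×2.5′, letters a–x): lon ⌊1.7015/0.0833333⌋ = 20 → u; lat ⌊0.8397/0.0416667⌋ = 20 → u.

OL15uu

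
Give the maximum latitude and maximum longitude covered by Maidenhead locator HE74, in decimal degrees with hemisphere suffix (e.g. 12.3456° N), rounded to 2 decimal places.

Field H=7, E=4: +7·20° lon, +4·10° lat → SW at lon -40°, lat -50°.
Square 7, 4: +7·2° lon, +4·1° lat → SW at lon -26°, lat -46°.
Cell spans 2° lon × 1° lat. NE corner is SW corner plus one full cell.
latitude 45.00° S, longitude 24.00° W.

45.00° S, 24.00° W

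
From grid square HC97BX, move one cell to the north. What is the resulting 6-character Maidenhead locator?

Latitude subsquare x = 23; +1 → 24, wraps to 0 = a, carry into square.
Latitude square 7; +1 → 8.
The longitude characters are unchanged.

HC98ba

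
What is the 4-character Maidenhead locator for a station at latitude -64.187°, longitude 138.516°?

PC95

Offset from 180°W / 90°S: lon 318.52°, lat 25.81°.
Field: 318.52/20 → 15 → P, 25.81/10 → 2 → C; chars PC.
Square: 18.52/2 → 9, 5.81/1 → 5; chars 95.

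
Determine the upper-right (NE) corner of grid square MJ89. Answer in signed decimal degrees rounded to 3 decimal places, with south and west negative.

10.000, 78.000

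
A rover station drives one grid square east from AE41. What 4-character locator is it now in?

AE51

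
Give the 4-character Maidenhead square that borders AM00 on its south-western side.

RL99

Longitude square 0; −1 → -1, wraps to 9, carry into field.
Longitude field A = 0; −1 → -1, wraps to 17 = R, wrapping around the antimeridian.
Latitude square 0; −1 → -1, wraps to 9, carry into field.
Latitude field M = 12; −1 → 11 = L.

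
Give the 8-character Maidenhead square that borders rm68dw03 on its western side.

Longitude extended square 0; −1 → -1, wraps to 9, carry into subsquare.
Longitude subsquare d = 3; −1 → 2 = c.
The latitude characters are unchanged.

RM68cw93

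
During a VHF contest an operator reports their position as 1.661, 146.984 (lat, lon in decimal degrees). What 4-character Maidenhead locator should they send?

QJ31

Add 180° to longitude and 90° to latitude: 326.98, 91.66.
Field: 326.98/20 → 16 → Q, 91.66/10 → 9 → J; chars QJ.
Square: 6.98/2 → 3, 1.66/1 → 1; chars 31.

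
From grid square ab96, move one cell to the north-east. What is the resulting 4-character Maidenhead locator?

Longitude square 9; +1 → 10, wraps to 0, carry into field.
Longitude field A = 0; +1 → 1 = B.
Latitude square 6; +1 → 7.

BB07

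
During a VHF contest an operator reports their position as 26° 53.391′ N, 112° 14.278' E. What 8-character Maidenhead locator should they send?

OL66cv83

Offset from 180°W / 90°S: lon 292.23797°, lat 116.88985°.
Field: 292.23797/20 → 14 → O, 116.88985/10 → 11 → L; chars OL.
Square: 12.23797/2 → 6, 6.88985/1 → 6; chars 66.
Subsquare: 0.23797/0.0833333 → 2 → c, 0.88985/0.0416667 → 21 → v; chars cv.
Extended square: 0.07130/0.00833333 → 8, 0.01485/0.00416667 → 3; chars 83.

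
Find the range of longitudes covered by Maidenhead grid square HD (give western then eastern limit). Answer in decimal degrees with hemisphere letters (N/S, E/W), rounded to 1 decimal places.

Field H=7, D=3: +7·20° lon, +3·10° lat → SW at lon -40°, lat -60°.
Cell spans 20° lon × 10° lat.
west 40.0° W, east 20.0° W.

40.0° W, 20.0° W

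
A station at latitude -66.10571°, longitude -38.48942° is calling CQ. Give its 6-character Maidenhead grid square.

Offset from 180°W / 90°S: lon 141.5106°, lat 23.8943°.
Field: lon ⌊141.5106/20⌋ = 7 → H; lat ⌊23.8943/10⌋ = 2 → C.
Square: lon ⌊1.5106/2⌋ = 0; lat ⌊3.8943/1⌋ = 3.
Subsquare: lon ⌊1.5106/0.0833333⌋ = 18 → s; lat ⌊0.8943/0.0416667⌋ = 21 → v.

HC03sv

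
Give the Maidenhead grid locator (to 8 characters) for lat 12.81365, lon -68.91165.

Offset from 180°W / 90°S: lon 111.08835°, lat 102.81365°.
Field: 111.08835/20 → 5 → F, 102.81365/10 → 10 → K; chars FK.
Square: 11.08835/2 → 5, 2.81365/1 → 2; chars 52.
Subsquare: 1.08835/0.0833333 → 13 → n, 0.81365/0.0416667 → 19 → t; chars nt.
Extended square: 0.00502/0.00833333 → 0, 0.02198/0.00416667 → 5; chars 05.

FK52nt05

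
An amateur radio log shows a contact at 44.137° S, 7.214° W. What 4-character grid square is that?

Add 180° to longitude and 90° to latitude: 172.79, 45.86.
Field: lon ⌊172.79/20⌋ = 8 → I; lat ⌊45.86/10⌋ = 4 → E.
Square: lon ⌊12.79/2⌋ = 6; lat ⌊5.86/1⌋ = 5.

IE65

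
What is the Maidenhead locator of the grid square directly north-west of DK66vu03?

DK66uu94

Longitude extended square 0; −1 → -1, wraps to 9, carry into subsquare.
Longitude subsquare v = 21; −1 → 20 = u.
Latitude extended square 3; +1 → 4.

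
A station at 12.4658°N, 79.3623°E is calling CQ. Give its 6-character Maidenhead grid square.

MK92ql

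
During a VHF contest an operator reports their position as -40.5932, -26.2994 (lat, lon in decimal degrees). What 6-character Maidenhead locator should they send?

Add 180° to longitude and 90° to latitude: 153.7006, 49.4068.
Field: 153.7006/20 → 7 → H, 49.4068/10 → 4 → E; chars HE.
Square: 13.7006/2 → 6, 9.4068/1 → 9; chars 69.
Subsquare: 1.7006/0.0833333 → 20 → u, 0.4068/0.0416667 → 9 → j; chars uj.

HE69uj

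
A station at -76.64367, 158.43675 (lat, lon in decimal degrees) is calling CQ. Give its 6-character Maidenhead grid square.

Offset from 180°W / 90°S: lon 338.4367°, lat 13.3563°.
Field: lon ⌊338.4367/20⌋ = 16 → Q; lat ⌊13.3563/10⌋ = 1 → B.
Square: lon ⌊18.4367/2⌋ = 9; lat ⌊3.3563/1⌋ = 3.
Subsquare: lon ⌊0.4367/0.0833333⌋ = 5 → f; lat ⌊0.3563/0.0416667⌋ = 8 → i.

QB93fi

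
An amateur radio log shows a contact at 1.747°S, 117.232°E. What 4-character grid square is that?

OI88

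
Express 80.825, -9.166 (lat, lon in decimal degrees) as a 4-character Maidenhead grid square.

IR50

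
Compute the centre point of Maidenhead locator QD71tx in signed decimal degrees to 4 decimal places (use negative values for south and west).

-58.0208, 155.6250

Field Q=16, D=3: +16·20° lon, +3·10° lat → SW at lon 140°, lat -60°.
Square 7, 1: +7·2° lon, +1·1° lat → SW at lon 154°, lat -59°.
Subsquare t=19, x=23: +19·0.0833333° lon, +23·0.0416667° lat → SW at lon 155.583°, lat -58.0417°.
Cell spans 0.0833333° lon × 0.0416667° lat. Centre is SW corner plus half of each.
latitude -58.0208, longitude 155.6250.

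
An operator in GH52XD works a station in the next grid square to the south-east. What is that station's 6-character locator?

GH62ac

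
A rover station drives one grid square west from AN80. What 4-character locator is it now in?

Longitude square 8; −1 → 7.
The latitude characters are unchanged.

AN70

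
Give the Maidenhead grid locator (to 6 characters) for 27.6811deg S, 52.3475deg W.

GG32th

Offset from 180°W / 90°S: lon 127.6525°, lat 62.3189°.
Field: 127.6525/20 → 6 → G, 62.3189/10 → 6 → G; chars GG.
Square: 7.6525/2 → 3, 2.3189/1 → 2; chars 32.
Subsquare: 1.6525/0.0833333 → 19 → t, 0.3189/0.0416667 → 7 → h; chars th.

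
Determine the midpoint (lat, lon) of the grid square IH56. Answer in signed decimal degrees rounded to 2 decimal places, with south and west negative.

-13.50, -9.00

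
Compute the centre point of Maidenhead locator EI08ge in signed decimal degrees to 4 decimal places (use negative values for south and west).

Field E=4, I=8: +4·20° lon, +8·10° lat → SW at lon -100°, lat -10°.
Square 0, 8: +0·2° lon, +8·1° lat → SW at lon -100°, lat -2°.
Subsquare g=6, e=4: +6·0.0833333° lon, +4·0.0416667° lat → SW at lon -99.5°, lat -1.83333°.
Cell spans 0.0833333° lon × 0.0416667° lat. Centre is SW corner plus half of each.
latitude -1.8125, longitude -99.4583.

-1.8125, -99.4583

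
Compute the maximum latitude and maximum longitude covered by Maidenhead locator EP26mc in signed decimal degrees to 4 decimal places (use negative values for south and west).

Field E=4, P=15: +4·20° lon, +15·10° lat → SW at lon -100°, lat 60°.
Square 2, 6: +2·2° lon, +6·1° lat → SW at lon -96°, lat 66°.
Subsquare m=12, c=2: +12·0.0833333° lon, +2·0.0416667° lat → SW at lon -95°, lat 66.0833°.
Cell spans 0.0833333° lon × 0.0416667° lat. NE corner is SW corner plus one full cell.
latitude 66.1250, longitude -94.9167.

66.1250, -94.9167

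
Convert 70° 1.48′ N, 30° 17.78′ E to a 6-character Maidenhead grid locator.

Offset from 180°W / 90°S: lon 210.2963°, lat 160.0247°.
Field: 210.2963/20 → 10 → K, 160.0247/10 → 16 → Q; chars KQ.
Square: 10.2963/2 → 5, 0.0247/1 → 0; chars 50.
Subsquare: 0.2963/0.0833333 → 3 → d, 0.0247/0.0416667 → 0 → a; chars da.

KQ50da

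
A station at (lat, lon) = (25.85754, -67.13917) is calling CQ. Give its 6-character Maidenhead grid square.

Shift to the Maidenhead origin (180°W, 90°S): lon 112.8608, lat 115.8575.
Field: lon ⌊112.8608/20⌋ = 5 → F; lat ⌊115.8575/10⌋ = 11 → L.
Square: lon ⌊12.8608/2⌋ = 6; lat ⌊5.8575/1⌋ = 5.
Subsquare: lon ⌊0.8608/0.0833333⌋ = 10 → k; lat ⌊0.8575/0.0416667⌋ = 20 → u.

FL65ku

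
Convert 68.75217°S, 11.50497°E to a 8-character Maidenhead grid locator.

Add 180° to longitude and 90° to latitude: 191.50497, 21.24783.
Field (20°×10°, letters A–R): 191.50497/20 → 9 → J, 21.24783/10 → 2 → C; chars JC.
Square (2°×1°, digits 0–9): 11.50497/2 → 5, 1.24783/1 → 1; chars 51.
Subsquare (5′×2.5′, letters a–x): 1.50497/0.0833333 → 18 → s, 0.24783/0.0416667 → 5 → f; chars sf.
Extended square (30″×15″, digits 0–9): 0.00497/0.00833333 → 0, 0.03950/0.00416667 → 9; chars 09.

JC51sf09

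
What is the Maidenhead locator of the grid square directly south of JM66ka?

JM65kx

Latitude subsquare a = 0; −1 → -1, wraps to 23 = x, carry into square.
Latitude square 6; −1 → 5.
The longitude characters are unchanged.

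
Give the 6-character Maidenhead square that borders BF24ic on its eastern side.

BF24jc

Longitude subsquare i = 8; +1 → 9 = j.
The latitude characters are unchanged.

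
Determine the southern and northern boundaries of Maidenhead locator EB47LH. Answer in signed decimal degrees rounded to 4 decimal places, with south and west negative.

-72.7083, -72.6667

Field E=4, B=1: +4·20° lon, +1·10° lat → SW at lon -100°, lat -80°.
Square 4, 7: +4·2° lon, +7·1° lat → SW at lon -92°, lat -73°.
Subsquare l=11, h=7: +11·0.0833333° lon, +7·0.0416667° lat → SW at lon -91.0833°, lat -72.7083°.
Cell spans 0.0833333° lon × 0.0416667° lat.
south -72.7083, north -72.6667.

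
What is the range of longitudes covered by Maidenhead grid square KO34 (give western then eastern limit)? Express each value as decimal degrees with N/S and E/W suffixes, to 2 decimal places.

26.00° E, 28.00° E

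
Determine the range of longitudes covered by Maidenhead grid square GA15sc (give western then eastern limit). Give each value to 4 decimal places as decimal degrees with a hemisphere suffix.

56.5000° W, 56.4167° W

Field G=6, A=0: +6·20° lon, +0·10° lat → SW at lon -60°, lat -90°.
Square 1, 5: +1·2° lon, +5·1° lat → SW at lon -58°, lat -85°.
Subsquare s=18, c=2: +18·0.0833333° lon, +2·0.0416667° lat → SW at lon -56.5°, lat -84.9167°.
Cell spans 0.0833333° lon × 0.0416667° lat.
west 56.5000° W, east 56.4167° W.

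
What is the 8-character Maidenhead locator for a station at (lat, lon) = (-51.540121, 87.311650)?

ND38pl70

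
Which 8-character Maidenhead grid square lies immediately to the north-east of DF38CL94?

Longitude extended square 9; +1 → 10, wraps to 0, carry into subsquare.
Longitude subsquare c = 2; +1 → 3 = d.
Latitude extended square 4; +1 → 5.

DF38dl05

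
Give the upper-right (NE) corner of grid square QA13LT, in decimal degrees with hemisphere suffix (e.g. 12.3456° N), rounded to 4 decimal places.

86.1667° S, 143.0000° E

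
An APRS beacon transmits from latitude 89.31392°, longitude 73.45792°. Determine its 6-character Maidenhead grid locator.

MR69rh

Shift to the Maidenhead origin (180°W, 90°S): lon 253.4579, lat 179.3139.
Field: lon ⌊253.4579/20⌋ = 12 → M; lat ⌊179.3139/10⌋ = 17 → R.
Square: lon ⌊13.4579/2⌋ = 6; lat ⌊9.3139/1⌋ = 9.
Subsquare: lon ⌊1.4579/0.0833333⌋ = 17 → r; lat ⌊0.3139/0.0416667⌋ = 7 → h.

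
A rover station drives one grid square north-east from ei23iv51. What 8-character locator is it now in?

Longitude extended square 5; +1 → 6.
Latitude extended square 1; +1 → 2.

EI23iv62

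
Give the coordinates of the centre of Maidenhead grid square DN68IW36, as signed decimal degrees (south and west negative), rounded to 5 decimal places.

48.94375, -107.30417

Field D=3, N=13: +3·20° lon, +13·10° lat → SW at lon -120°, lat 40°.
Square 6, 8: +6·2° lon, +8·1° lat → SW at lon -108°, lat 48°.
Subsquare i=8, w=22: +8·0.0833333° lon, +22·0.0416667° lat → SW at lon -107.333°, lat 48.9167°.
Extended square 3, 6: +3·0.00833333° lon, +6·0.00416667° lat → SW at lon -107.308°, lat 48.9417°.
Cell spans 0.00833333° lon × 0.00416667° lat. Centre is SW corner plus half of each.
latitude 48.94375, longitude -107.30417.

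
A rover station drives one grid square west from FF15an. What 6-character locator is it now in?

Longitude subsquare a = 0; −1 → -1, wraps to 23 = x, carry into square.
Longitude square 1; −1 → 0.
The latitude characters are unchanged.

FF05xn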